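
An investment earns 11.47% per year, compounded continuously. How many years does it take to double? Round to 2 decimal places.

6.04 years

e^(0.1147t) = 2, so 0.1147t = ln 2 ≈ 0.69315.
t ≈ 0.69315/0.1147 ≈ 6.0431.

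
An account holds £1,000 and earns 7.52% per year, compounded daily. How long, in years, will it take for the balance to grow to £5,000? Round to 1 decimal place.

21.4 years

(1 + 0.000206027)^(365t) = 5,000/1,000 = 5.
365t·ln(1 + 0.000206027) = ln(5); 365t = 1.6094/0.000206006 ≈ 7812.5712.
t ≈ 21.4043 years.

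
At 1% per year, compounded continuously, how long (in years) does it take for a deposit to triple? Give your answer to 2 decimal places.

109.86 years

e^(0.01t) = 3, so 0.01t = ln 3 ≈ 1.0986.
t ≈ 1.0986/0.01 ≈ 109.8612.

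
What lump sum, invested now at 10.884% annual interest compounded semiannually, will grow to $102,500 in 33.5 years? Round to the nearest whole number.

$2,943

Periodic rate = 10.884%/2 = 0.05442; 67 periods.
P = 102,500/(1 + 0.05442)^67 ≈ 102,500/34.8267974537 ≈ 2,943.1360.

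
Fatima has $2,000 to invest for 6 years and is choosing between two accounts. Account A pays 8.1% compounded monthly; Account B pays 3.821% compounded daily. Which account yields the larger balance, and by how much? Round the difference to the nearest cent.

A: (1 + 0.00675)^72 ≈ 1.623147384, so 2,000 × 1.623147384 ≈ 3,246.2948.
B: (1 + 0.03821/365)^2190 ≈ 1.2576539, so 2,000 × 1.2576539 ≈ 2,515.3078.
Difference ≈ 730.9870 in favor of A.

Account A, by $730.99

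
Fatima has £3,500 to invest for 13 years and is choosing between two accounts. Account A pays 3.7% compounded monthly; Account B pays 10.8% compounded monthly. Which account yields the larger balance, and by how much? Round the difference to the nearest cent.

A: (1 + 0.037/12)^156 ≈ 1.616494602, so 3,500 × 1.616494602 ≈ 5,657.7311.
B: (1 + 0.009)^156 ≈ 4.0459632431, so 3,500 × 4.0459632431 ≈ 14,160.8714.
Difference ≈ 8,503.1402 in favor of B.

Account B, by £8,503.14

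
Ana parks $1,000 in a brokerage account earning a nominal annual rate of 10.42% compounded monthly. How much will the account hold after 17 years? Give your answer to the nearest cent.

Growth factor = (1 + 0.1042/12)^204 ≈ 5.834294821.
A ≈ 1,000 × 5.834294821 ≈ 5,834.2948.

$5,834.29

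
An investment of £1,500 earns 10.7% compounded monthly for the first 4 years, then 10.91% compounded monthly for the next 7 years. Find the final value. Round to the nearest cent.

£4,912.67

After 4 years at 10.7%: 1,500 × 1.531278643 ≈ 2,296.9180.
Then 7 years at 10.91%: 2,296.9180 × 2.138809245 ≈ 4,912.6694.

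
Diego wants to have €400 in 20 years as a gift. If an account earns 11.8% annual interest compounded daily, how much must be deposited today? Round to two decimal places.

Periodic rate = 11.8%/365 = 0.000323288; 7300 periods.
P = 400/(1 + 0.118/365)^7300 ≈ 400/10.5869129 ≈ 37.7825.

€37.78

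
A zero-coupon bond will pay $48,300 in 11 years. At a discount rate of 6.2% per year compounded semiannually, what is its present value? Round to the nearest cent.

Periodic rate = 6.2%/2 = 0.031; 22 periods.
P = 48,300/(1 + 0.031)^22 ≈ 48,300/1.957449814 ≈ 24,674.9621.

$24,674.96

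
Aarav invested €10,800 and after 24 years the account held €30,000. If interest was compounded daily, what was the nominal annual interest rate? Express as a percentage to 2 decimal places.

The 8760-period growth factor is 30,000/10,800 = 2.77778.
r/365 = 2.77778^(1/8760) − 1 ≈ 0.000116634, so r ≈ 365·0.000116634 = 4.25713%.

4.26%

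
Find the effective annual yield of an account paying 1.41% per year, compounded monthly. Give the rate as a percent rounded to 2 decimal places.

EAR = (1 + 1.41%/12)^12 − 1 = (1 + 0.001175)^12 − 1.
(1 + 0.001175)^12 ≈ 1.014191, so EAR ≈ 1.41915%.

1.42%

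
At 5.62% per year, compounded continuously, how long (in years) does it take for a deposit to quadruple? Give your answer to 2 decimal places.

e^(0.0562t) = 4, so 0.0562t = ln 4 ≈ 1.3863.
t ≈ 1.3863/0.0562 ≈ 24.6672.

24.67 years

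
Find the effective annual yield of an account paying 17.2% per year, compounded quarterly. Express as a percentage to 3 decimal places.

18.342%

EAR = (1 + 17.2%/4)^4 − 1 = (1 + 0.043)^4 − 1.
(1 + 0.043)^4 ≈ 1.183415, so EAR ≈ 18.34154%.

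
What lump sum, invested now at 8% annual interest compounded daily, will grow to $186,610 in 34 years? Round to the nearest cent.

Periodic rate = 8%/365 = 0.000219178; 12410 periods.
P = 186,610/(1 + 0.08/365)^12410 ≈ 186,610/15.1757985965 ≈ 12,296.5522.

$12,296.55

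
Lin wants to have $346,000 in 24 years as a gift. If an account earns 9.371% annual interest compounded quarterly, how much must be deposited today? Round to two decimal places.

Growth factor = (1 + 0.0234275)^96 ≈ 9.23591484156.
P = 346,000/9.23591484156 ≈ 37,462.4502.

$37,462.45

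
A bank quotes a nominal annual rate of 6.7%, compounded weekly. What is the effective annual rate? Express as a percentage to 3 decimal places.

6.925%

One year is 52 periods at 0.00128846 each: (1 + 0.00128846)^52 ≈ 1.069249.
EAR = 1.069249 − 1 ≈ 6.92494%.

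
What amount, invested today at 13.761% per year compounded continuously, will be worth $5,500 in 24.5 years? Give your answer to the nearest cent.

$188.87

P = A·e^(−rt) = 5,500·e^(−3.371445).
e^(−3.371445) ≈ 0.0343399802, so P ≈ 188.8699.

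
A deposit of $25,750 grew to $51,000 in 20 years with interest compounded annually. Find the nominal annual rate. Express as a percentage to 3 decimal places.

(1 + r)^20 = 51,000/25,750 = 1.98058.
1 + r = 1.98058^(1/20) ≈ 1.03476, so r ≈ 0.03476.
r ≈ 3.47600%.

3.476%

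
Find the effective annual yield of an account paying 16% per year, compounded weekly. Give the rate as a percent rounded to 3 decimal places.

EAR = (1 + 16%/52)^52 − 1 = (1 + 0.00307692)^52 − 1.
(1 + 0.00307692)^52 ≈ 1.173223, so EAR ≈ 17.32226%.

17.322%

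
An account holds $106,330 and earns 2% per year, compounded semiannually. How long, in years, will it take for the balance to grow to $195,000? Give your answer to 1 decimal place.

30.5 years

We need (1 + 0.01)^(2t) = 1.8339, so 2t = ln 1.8339 / ln 1.01 ≈ 60.9479.
t ≈ 60.9479/2 = 30.4740 years.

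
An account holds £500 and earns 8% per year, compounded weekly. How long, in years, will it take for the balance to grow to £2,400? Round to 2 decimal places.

We need (1 + 0.00153846)^(52t) = 4.8, so 52t = ln 4.8 / ln 1.001538 ≈ 1020.3845.
t ≈ 1020.3845/52 = 19.6228 years.

19.62 years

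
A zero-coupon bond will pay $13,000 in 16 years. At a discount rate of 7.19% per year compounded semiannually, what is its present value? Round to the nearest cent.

$4,198.58

Periodic rate = 7.19%/2 = 0.03595; 32 periods.
P = 13,000/(1 + 0.03595)^32 ≈ 13,000/3.0962885862 ≈ 4,198.5750.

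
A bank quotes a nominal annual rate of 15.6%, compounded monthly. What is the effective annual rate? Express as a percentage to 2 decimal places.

EAR = (1 + 15.6%/12)^12 − 1 = (1 + 0.013)^12 − 1.
(1 + 0.013)^12 ≈ 1.167652, so EAR ≈ 16.76518%.

16.77%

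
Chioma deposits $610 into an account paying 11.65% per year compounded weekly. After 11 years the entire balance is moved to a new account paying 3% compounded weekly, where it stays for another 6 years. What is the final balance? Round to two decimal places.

$2,626.67

Phase 1: 610·(1 + 0.1165/52)^572 ≈ 2,194.0964.
Phase 2: 2,194.0964·(1 + 0.03/52)^312 ≈ 2,626.6740.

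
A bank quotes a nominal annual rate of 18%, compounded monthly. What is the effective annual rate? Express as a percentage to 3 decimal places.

EAR = (1 + 18%/12)^12 − 1 = (1 + 0.015)^12 − 1.
(1 + 0.015)^12 ≈ 1.195618, so EAR ≈ 19.56182%.

19.562%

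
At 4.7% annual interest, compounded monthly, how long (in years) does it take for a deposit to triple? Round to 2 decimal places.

(1 + 0.00391667)^(12t) = 3.
12t = ln 3 / ln(1 + 0.00391667) ≈ 1.0986/0.00390902 ≈ 281.0457.
t ≈ 23.4205.

23.42 years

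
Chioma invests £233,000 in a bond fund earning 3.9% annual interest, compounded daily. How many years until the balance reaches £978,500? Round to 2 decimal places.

36.80 years

(1 + 0.000106849)^(365t) = 978,500/233,000 = 4.1996.
365t·ln(1 + 0.000106849) = ln(4.1996); 365t = 1.435/0.000106844 ≈ 13430.6803.
t ≈ 36.7964 years.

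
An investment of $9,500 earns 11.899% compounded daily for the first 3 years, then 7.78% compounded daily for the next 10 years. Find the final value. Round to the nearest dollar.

$29,551

Phase 1: 9,500·(1 + 0.000326)^1095 ≈ 13,574.6438.
Phase 2: 13,574.6438·(1 + 0.0778/365)^3650 ≈ 29,551.0927.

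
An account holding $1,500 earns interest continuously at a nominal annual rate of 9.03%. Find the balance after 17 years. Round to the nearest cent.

$6,962.68

A = P·e^(rt) = 1,500·e^(0.0903·17) = 1,500·e^1.5351.
e^1.5351 ≈ 4.641789686, so A ≈ 6,962.6845.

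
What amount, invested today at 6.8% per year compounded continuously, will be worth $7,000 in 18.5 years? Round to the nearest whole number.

$1,990

P = A·e^(−rt) = 7,000·e^(−1.258).
e^(−1.258) ≈ 0.2842219022, so P ≈ 1,989.5533.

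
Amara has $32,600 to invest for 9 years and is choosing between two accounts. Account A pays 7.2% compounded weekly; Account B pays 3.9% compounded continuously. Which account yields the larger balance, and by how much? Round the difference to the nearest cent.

Account A growth factor: (1 + 0.072/52)^468 ≈ 1.9108569346; balance ≈ 62,293.9361.
Account B growth factor: e^(0.039·9) = e^0.351 ≈ 1.4204873259; balance ≈ 46,307.8868.
Account A is larger by 15,986.0492.

Account A, by $15,986.05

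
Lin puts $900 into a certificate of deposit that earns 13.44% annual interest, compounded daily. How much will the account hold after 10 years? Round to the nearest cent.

$3,450.06

Periodic rate = 13.44%/365 = 0.000368219; periods = 365·10 = 3650.
A = 900·(1 + 0.1344/365)^3650 ≈ 900·3.833401838 ≈ 3,450.0617.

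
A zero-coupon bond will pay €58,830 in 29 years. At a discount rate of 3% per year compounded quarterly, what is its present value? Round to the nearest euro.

Periodic rate = 3%/4 = 0.0075; 116 periods.
P = 58,830/(1 + 0.0075)^116 ≈ 58,830/2.3791748391 ≈ 24,727.0604.

€24,727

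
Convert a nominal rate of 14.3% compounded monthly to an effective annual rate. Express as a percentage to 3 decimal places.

15.275%

EAR = (1 + 14.3%/12)^12 − 1 = (1 + 0.0119167)^12 − 1.
(1 + 0.0119167)^12 ≈ 1.152755, so EAR ≈ 15.27549%.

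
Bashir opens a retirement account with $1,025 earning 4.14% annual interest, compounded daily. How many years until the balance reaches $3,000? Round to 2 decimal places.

25.94 years

(1 + 0.000113425)^(365t) = 3,000/1,025 = 2.9268.
365t·ln(1 + 0.000113425) = ln(2.9268); 365t = 1.0739/0.000113418 ≈ 9468.6694.
t ≈ 25.9416 years.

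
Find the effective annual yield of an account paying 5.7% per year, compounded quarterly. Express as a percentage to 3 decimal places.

5.823%

EAR = (1 + 5.7%/4)^4 − 1 = (1 + 0.01425)^4 − 1.
(1 + 0.01425)^4 ≈ 1.05823, so EAR ≈ 5.82300%.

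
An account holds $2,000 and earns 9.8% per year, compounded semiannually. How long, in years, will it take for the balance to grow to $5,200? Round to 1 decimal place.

(1 + 0.049)^(2t) = 5,200/2,000 = 2.6.
2t·ln(1 + 0.049) = ln(2.6); 2t = 0.95551/0.0478373 ≈ 19.9742.
t ≈ 9.9871 years.

10.0 years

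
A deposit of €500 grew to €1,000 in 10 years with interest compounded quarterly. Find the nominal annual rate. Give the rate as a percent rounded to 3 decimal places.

6.992%

The 40-period growth factor is 1,000/500 = 2.
r/4 = 2^(1/40) − 1 ≈ 0.0174797, so r ≈ 4·0.0174797 = 6.99188%.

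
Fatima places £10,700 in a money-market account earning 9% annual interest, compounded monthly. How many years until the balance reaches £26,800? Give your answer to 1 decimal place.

10.2 years

We need (1 + 0.0075)^(12t) = 2.5047, so 12t = ln 2.5047 / ln 1.0075 ≈ 122.8796.
t ≈ 122.8796/12 = 10.2400 years.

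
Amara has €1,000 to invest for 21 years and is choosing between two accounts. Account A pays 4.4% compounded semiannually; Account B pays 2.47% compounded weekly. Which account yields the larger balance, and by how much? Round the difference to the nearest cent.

Account A growth factor: (1 + 0.022)^42 ≈ 2.494236461; balance ≈ 2,494.2365.
Account B growth factor: (1 + 0.000475)^1092 ≈ 1.679635571; balance ≈ 1,679.6356.
Account A is larger by 814.6009.

Account A, by €814.60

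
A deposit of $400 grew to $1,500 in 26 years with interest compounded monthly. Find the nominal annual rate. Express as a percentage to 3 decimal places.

5.094%

The 312-period growth factor is 1,500/400 = 3.75.
r/12 = 3.75^(1/312) − 1 ≈ 0.00424538, so r ≈ 12·0.00424538 = 5.09446%.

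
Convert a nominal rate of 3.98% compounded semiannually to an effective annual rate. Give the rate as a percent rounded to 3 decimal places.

One year is 2 periods at 0.0199 each: (1 + 0.0199)^2 ≈ 1.040196.
EAR = 1.040196 − 1 ≈ 4.01960%.

4.020%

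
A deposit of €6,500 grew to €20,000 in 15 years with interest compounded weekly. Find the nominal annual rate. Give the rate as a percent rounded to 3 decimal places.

7.498%

(1 + r/52)^780 = 20,000/6,500 = 3.07692.
1 + r/52 = 3.07692^(1/780) ≈ 1.001442, so r/52 ≈ 0.00144197.
r ≈ 52·0.00144197 = 7.49827%.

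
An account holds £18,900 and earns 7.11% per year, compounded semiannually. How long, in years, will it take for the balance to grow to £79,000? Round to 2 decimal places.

(1 + 0.03555)^(2t) = 79,000/18,900 = 4.1799.
2t·ln(1 + 0.03555) = ln(4.1799); 2t = 1.4303/0.0349327 ≈ 40.9441.
t ≈ 20.4720 years.

20.47 years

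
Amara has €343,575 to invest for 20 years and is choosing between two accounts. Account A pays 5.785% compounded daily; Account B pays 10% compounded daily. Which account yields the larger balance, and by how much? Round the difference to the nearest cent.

A: (1 + 0.05785/365)^7300 ≈ 3.180086257418, so 343,575 × 3.180086257418 ≈ 1,092,598.1359.
B: (1 + 0.1/365)^7300 ≈ 7.387032346861, so 343,575 × 7.387032346861 ≈ 2,537,999.6386.
Difference ≈ 1,445,401.5027 in favor of B.

Account B, by €1,445,401.50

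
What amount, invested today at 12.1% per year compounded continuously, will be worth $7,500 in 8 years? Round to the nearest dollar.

$2,849

P = A·e^(−rt) = 7,500·e^(−0.968).
e^(−0.968) ≈ 0.3798419629, so P ≈ 2,848.8147.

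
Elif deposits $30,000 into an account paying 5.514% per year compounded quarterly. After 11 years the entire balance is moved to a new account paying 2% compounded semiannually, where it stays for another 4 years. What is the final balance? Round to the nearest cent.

Phase 1: 30,000·(1 + 0.013785)^44 ≈ 54,794.7744.
Phase 2: 54,794.7744·(1 + 0.01)^8 ≈ 59,334.8889.

$59,334.89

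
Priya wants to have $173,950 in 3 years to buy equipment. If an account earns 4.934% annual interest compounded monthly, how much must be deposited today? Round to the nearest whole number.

Periodic rate = 4.934%/12 = 0.00411167; 36 periods.
P = 173,950/(1 + 0.04934/12)^36 ≈ 173,950/1.15918425248 ≈ 150,062.4250.

$150,062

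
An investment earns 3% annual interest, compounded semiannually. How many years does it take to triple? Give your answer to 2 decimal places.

36.89 years

(1 + 0.015)^(2t) = 3.
2t = ln 3 / ln(1 + 0.015) ≈ 1.0986/0.0148886 ≈ 73.7888.
t ≈ 36.8944.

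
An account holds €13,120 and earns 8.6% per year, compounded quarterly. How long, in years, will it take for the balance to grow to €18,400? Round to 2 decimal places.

3.97 years

(1 + 0.0215)^(4t) = 18,400/13,120 = 1.4024.
4t·ln(1 + 0.0215) = ln(1.4024); 4t = 0.33821/0.0212721 ≈ 15.8993.
t ≈ 3.9748 years.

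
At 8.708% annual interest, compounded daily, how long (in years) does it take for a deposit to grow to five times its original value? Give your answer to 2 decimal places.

(1 + 0.000238575)^(365t) = 5.
365t = ln 5 / ln(1 + 0.000238575) ≈ 1.6094/0.000238547 ≈ 6746.8410.
t ≈ 18.4845.

18.48 years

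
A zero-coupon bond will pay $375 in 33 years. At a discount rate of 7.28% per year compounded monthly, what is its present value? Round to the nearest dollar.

Periodic rate = 7.28%/12 = 0.00606667; 396 periods.
P = 375/(1 + 0.0728/12)^396 ≈ 375/10.9697563 ≈ 34.1849.

$34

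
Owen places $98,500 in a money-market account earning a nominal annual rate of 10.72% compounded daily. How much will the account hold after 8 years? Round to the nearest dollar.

$232,184

Growth factor = (1 + 0.1072/365)^2920 ≈ 2.35719908705.
A ≈ 98,500 × 2.35719908705 ≈ 232,184.1101.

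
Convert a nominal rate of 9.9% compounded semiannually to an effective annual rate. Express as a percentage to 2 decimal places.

10.15%

EAR = (1 + 9.9%/2)^2 − 1 = (1 + 0.0495)^2 − 1.
(1 + 0.0495)^2 ≈ 1.10145, so EAR ≈ 10.14503%.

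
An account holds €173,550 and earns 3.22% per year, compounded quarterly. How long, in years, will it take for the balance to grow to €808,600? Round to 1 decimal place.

48.0 years

We need (1 + 0.00805)^(4t) = 4.6592, so 4t = ln 4.6592 / ln 1.00805 ≈ 191.9285.
t ≈ 191.9285/4 = 47.9821 years.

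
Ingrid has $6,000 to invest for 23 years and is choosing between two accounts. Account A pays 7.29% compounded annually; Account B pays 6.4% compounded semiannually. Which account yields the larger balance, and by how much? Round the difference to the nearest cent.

Account A, by $4,718.55

A: (1 + 0.0729)^23 ≈ 5.0450170894, so 6,000 × 5.0450170894 ≈ 30,270.1025.
B: (1 + 0.032)^46 ≈ 4.2585924068, so 6,000 × 4.2585924068 ≈ 25,551.5544.
Difference ≈ 4,718.5481 in favor of A.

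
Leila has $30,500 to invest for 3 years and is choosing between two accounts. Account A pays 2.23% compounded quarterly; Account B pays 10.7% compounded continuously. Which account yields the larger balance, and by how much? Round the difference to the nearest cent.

A: (1 + 0.005575)^12 ≈ 1.0689899241, so 30,500 × 1.0689899241 ≈ 32,604.1927.
B: e^(0.107·3) = e^0.321 ≈ 1.3785055809, so 30,500 × 1.3785055809 ≈ 42,044.4202.
Difference ≈ 9,440.2275 in favor of B.

Account B, by $9,440.23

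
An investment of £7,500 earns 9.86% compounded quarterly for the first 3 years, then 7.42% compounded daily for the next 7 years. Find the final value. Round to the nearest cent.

Phase 1: 7,500·(1 + 0.02465)^12 ≈ 10,045.4130.
Phase 2: 10,045.4130·(1 + 0.0742/365)^2555 ≈ 16,885.6361.

£16,885.64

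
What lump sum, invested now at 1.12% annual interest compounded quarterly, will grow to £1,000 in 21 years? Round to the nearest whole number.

Growth factor = (1 + 0.0028)^84 ≈ 1.26474603.
P = 1,000/1.26474603 ≈ 790.6726.

£791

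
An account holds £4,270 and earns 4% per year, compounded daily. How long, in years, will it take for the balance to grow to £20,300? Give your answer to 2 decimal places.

(1 + 0.000109589)^(365t) = 20,300/4,270 = 4.7541.
365t·ln(1 + 0.000109589) = ln(4.7541); 365t = 1.559/0.000109583 ≈ 14226.7189.
t ≈ 38.9773 years.

38.98 years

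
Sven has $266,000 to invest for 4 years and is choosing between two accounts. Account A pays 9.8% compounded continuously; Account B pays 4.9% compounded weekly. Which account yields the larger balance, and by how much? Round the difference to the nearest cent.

Account A, by $70,097.14

Account A growth factor: e^(0.098·4) = e^0.392 ≈ 1.4799377114; balance ≈ 393,663.4312.
Account B growth factor: (1 + 0.049/52)^208 ≈ 1.21641463946; balance ≈ 323,566.2941.
Account A is larger by 70,097.1371.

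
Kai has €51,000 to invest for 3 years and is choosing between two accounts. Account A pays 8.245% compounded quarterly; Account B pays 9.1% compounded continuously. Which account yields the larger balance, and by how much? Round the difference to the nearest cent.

Account B, by €1,860.96

A: (1 + 0.0206125)^12 ≈ 1.2774108389, so 51,000 × 1.2774108389 ≈ 65,147.9528.
B: e^(0.091·3) = e^0.273 ≈ 1.3139002448, so 51,000 × 1.3139002448 ≈ 67,008.9125.
Difference ≈ 1,860.9597 in favor of B.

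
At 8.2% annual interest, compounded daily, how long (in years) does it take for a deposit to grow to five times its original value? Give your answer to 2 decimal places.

(1 + 0.000224658)^(365t) = 5.
365t = ln 5 / ln(1 + 0.000224658) ≈ 1.6094/0.000224632 ≈ 7164.7661.
t ≈ 19.6295.

19.63 years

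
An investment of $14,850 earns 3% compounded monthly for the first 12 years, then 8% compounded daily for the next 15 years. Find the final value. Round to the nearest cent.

$70,627.47

After 12 years at 3%: 14,850 × 1.4326856339 ≈ 21,275.3817.
Then 15 years at 8%: 21,275.3817 × 3.3196803971 ≈ 70,627.4675.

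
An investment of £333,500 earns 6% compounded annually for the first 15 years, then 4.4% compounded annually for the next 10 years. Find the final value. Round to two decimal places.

After 15 years at 6%: 333,500 × 2.3965581931 ≈ 799,252.1574.
Then 10 years at 4.4%: 799,252.1574 × 1.538172301826 ≈ 1,229,387.5307.

£1,229,387.53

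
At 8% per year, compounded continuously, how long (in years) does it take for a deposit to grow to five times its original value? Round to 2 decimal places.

20.12 years

e^(0.08t) = 5, so 0.08t = ln 5 ≈ 1.6094.
t ≈ 1.6094/0.08 ≈ 20.1180.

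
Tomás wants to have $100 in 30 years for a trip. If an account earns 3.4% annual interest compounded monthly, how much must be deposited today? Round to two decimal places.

$36.11

Periodic rate = 3.4%/12 = 0.00283333; 360 periods.
P = 100/(1 + 0.034/12)^360 ≈ 100/2.7691979 ≈ 36.1115.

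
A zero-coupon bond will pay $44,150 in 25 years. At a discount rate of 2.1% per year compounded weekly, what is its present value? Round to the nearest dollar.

Growth factor = (1 + 0.021/52)^1300 ≈ 1.6902797012.
P = 44,150/1.6902797012 ≈ 26,119.9374.

$26,120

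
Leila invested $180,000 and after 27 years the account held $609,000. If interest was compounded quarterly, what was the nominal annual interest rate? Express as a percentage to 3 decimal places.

4.540%

The 108-period growth factor is 609,000/180,000 = 3.38333.
r/4 = 3.38333^(1/108) − 1 ≈ 0.0113497, so r ≈ 4·0.0113497 = 4.53987%.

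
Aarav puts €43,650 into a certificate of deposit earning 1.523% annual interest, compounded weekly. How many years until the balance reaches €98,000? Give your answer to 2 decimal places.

53.11 years

(1 + 0.000292885)^(52t) = 98,000/43,650 = 2.2451.
52t·ln(1 + 0.000292885) = ln(2.2451); 52t = 0.80876/0.000292842 ≈ 2761.7792.
t ≈ 53.1111 years.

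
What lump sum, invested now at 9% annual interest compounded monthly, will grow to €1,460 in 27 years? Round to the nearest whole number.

Growth factor = (1 + 0.0075)^324 ≈ 11.25635443.
P = 1,460/11.25635443 ≈ 129.7045.

€130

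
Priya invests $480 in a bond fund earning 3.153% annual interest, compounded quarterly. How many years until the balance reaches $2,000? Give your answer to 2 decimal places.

We need (1 + 0.0078825)^(4t) = 4.1667, so 4t = ln 4.1667 / ln 1.007883 ≈ 181.7613.
t ≈ 181.7613/4 = 45.4403 years.

45.44 years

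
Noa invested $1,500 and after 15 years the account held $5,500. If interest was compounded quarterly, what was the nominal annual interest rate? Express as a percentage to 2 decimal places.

(1 + r/4)^60 = 5,500/1,500 = 3.66667.
1 + r/4 = 3.66667^(1/60) ≈ 1.021891, so r/4 ≈ 0.0218909.
r ≈ 4·0.0218909 = 8.75635%.

8.76%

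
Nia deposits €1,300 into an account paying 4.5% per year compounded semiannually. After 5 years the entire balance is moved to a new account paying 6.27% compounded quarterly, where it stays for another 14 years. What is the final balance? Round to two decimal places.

After 5 years at 4.5%: 1,300 × 1.249203426 ≈ 1,623.9645.
Then 14 years at 6.27%: 1,623.9645 × 2.389278174 ≈ 3,880.1028.

€3,880.10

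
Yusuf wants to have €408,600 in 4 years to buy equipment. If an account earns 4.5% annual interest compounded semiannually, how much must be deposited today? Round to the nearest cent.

€341,973.01

Periodic rate = 4.5%/2 = 0.0225; 8 periods.
P = 408,600/(1 + 0.0225)^8 ≈ 408,600/1.19483114181 ≈ 341,973.0083.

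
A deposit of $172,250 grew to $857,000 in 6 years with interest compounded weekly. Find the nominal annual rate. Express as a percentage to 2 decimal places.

26.81%

The 312-period growth factor is 857,000/172,250 = 4.97533.
r/52 = 4.97533^(1/312) − 1 ≈ 0.00515585, so r ≈ 52·0.00515585 = 26.81040%.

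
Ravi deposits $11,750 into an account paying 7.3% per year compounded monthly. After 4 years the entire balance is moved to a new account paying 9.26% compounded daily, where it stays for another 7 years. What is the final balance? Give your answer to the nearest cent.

After 4 years at 7.3%: 11,750 × 1.3379189963 ≈ 15,720.5482.
Then 7 years at 9.26%: 15,720.5482 × 1.9119387702 ≈ 30,056.7256.

$30,056.73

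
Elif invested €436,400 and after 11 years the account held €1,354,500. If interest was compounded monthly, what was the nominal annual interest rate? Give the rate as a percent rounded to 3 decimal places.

10.341%

(1 + r/12)^132 = 1,354,500/436,400 = 3.1038.
1 + r/12 = 3.1038^(1/132) ≈ 1.008617, so r/12 ≈ 0.00861744.
r ≈ 12·0.00861744 = 10.34092%.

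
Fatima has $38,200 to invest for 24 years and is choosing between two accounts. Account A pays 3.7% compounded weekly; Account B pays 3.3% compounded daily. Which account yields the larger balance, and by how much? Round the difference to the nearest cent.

Account A growth factor: (1 + 0.037/52)^1248 ≈ 2.4294969676; balance ≈ 92,806.7842.
Account B growth factor: (1 + 0.033/365)^8760 ≈ 2.2077285895; balance ≈ 84,335.2321.
Account A is larger by 8,471.5520.

Account A, by $8,471.55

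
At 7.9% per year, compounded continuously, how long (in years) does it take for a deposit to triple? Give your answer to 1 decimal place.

13.9 years

e^(0.079t) = 3, so 0.079t = ln 3 ≈ 1.0986.
t ≈ 1.0986/0.079 ≈ 13.9065.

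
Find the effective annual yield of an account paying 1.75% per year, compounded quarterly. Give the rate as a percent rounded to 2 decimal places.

1.76%

EAR = (1 + 1.75%/4)^4 − 1 = (1 + 0.004375)^4 − 1.
(1 + 0.004375)^4 ≈ 1.017615, so EAR ≈ 1.76152%.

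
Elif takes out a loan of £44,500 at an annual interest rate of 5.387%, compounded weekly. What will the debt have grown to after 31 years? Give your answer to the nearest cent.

Growth factor = (1 + 0.05387/52)^1612 ≈ 5.3074186367.
A ≈ 44,500 × 5.3074186367 ≈ 236,180.1293.

£236,180.13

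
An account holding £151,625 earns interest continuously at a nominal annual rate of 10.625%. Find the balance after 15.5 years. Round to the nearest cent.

A = P·e^(rt) = 151,625·e^(0.10625·15.5) = 151,625·e^1.646875.
e^1.646875 ≈ 5.19073341346, so A ≈ 787,044.9538.

£787,044.95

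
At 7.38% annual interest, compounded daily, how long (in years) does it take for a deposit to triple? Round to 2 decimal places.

(1 + 0.000202192)^(365t) = 3.
365t = ln 3 / ln(1 + 0.000202192) ≈ 1.0986/0.000202171 ≈ 5434.0653.
t ≈ 14.8879.

14.89 years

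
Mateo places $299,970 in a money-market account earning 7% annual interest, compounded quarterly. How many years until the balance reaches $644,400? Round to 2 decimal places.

11.02 years

We need (1 + 0.0175)^(4t) = 2.1482, so 4t = ln 2.1482 / ln 1.0175 ≈ 44.0748.
t ≈ 44.0748/4 = 11.0187 years.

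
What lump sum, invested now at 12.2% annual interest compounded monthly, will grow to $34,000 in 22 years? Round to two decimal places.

$2,353.52

Growth factor = (1 + 0.122/12)^264 ≈ 14.446441303.
P = 34,000/14.446441303 ≈ 2,353.5208.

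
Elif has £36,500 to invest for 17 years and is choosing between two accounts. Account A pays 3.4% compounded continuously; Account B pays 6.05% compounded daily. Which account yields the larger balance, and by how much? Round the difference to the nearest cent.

Account A growth factor: e^(0.034·17) = e^0.578 ≈ 1.7824699236; balance ≈ 65,060.1522.
Account B growth factor: (1 + 0.0605/365)^6205 ≈ 2.79662902073; balance ≈ 102,076.9593.
Account B is larger by 37,016.8070.

Account B, by £37,016.81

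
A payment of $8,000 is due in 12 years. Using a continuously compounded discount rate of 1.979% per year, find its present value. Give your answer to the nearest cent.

$6,308.90

P = A·e^(−rt) = 8,000·e^(−0.23748).
e^(−0.23748) ≈ 0.7886126631, so P ≈ 6,308.9013.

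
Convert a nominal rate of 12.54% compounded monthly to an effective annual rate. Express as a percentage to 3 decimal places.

13.286%

One year is 12 periods at 0.01045 each: (1 + 0.01045)^12 ≈ 1.132864.
EAR = 1.132864 − 1 ≈ 13.28644%.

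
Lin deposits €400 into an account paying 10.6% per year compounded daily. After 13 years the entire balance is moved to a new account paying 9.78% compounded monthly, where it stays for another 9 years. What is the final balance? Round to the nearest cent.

Phase 1: 400·(1 + 0.106/365)^4745 ≈ 1,586.4665.
Phase 2: 1,586.4665·(1 + 0.00815)^108 ≈ 3,811.9534.

€3,811.95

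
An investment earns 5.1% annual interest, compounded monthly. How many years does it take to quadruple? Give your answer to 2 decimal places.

27.24 years

(1 + 0.00425)^(12t) = 4.
12t = ln 4 / ln(1 + 0.00425) ≈ 1.3863/0.00424099 ≈ 326.8796.
t ≈ 27.2400.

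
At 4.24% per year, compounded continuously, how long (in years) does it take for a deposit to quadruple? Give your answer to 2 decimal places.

e^(0.0424t) = 4, so 0.0424t = ln 4 ≈ 1.3863.
t ≈ 1.3863/0.0424 ≈ 32.6956.

32.70 years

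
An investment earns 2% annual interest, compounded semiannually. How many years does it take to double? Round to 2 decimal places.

34.83 years

(1 + 0.01)^(2t) = 2.
2t = ln 2 / ln(1 + 0.01) ≈ 0.69315/0.00995033 ≈ 69.6607.
t ≈ 34.8304.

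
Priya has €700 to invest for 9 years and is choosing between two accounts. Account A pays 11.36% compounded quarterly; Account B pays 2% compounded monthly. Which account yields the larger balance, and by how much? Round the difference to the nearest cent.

Account A, by €1,080.44

Account A growth factor: (1 + 0.0284)^36 ≈ 2.740529283; balance ≈ 1,918.3705.
Account B growth factor: (1 + 0.02/12)^108 ≈ 1.19703799; balance ≈ 837.9266.
Account A is larger by 1,080.4439.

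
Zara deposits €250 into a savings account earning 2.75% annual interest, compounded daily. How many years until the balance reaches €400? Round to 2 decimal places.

17.09 years

(1 + 0.0000753425)^(365t) = 400/250 = 1.6.
365t·ln(1 + 0.0000753425) = ln(1.6); 365t = 0.47/7.53396e-05 ≈ 6238.4650.
t ≈ 17.0917 years.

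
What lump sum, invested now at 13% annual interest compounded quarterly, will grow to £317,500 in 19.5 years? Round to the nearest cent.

£26,201.07

Growth factor = (1 + 0.0325)^78 ≈ 12.1178258173.
P = 317,500/12.1178258173 ≈ 26,201.0698.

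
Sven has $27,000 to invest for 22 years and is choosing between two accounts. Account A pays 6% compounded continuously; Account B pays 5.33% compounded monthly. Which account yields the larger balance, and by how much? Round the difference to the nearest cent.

A: e^(0.06·22) = e^1.32 ≈ 3.74342137726, so 27,000 × 3.74342137726 ≈ 101,072.3772.
B: (1 + 0.0533/12)^264 ≈ 3.2220040328, so 27,000 × 3.2220040328 ≈ 86,994.1089.
Difference ≈ 14,078.2683 in favor of A.

Account A, by $14,078.27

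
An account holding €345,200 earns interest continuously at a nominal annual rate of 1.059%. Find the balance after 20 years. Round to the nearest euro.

€426,633

A = P·e^(rt) = 345,200·e^(0.01059·20) = 345,200·e^0.2118.
e^0.2118 ≈ 1.23590068022, so A ≈ 426,632.9148.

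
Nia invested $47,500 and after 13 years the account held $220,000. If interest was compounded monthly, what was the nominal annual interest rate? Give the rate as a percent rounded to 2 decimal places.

The 156-period growth factor is 220,000/47,500 = 4.63158.
r/12 = 4.63158^(1/156) − 1 ≈ 0.0098747, so r ≈ 12·0.0098747 = 11.84965%.

11.85%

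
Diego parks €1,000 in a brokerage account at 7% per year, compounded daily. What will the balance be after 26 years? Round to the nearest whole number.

€6,171

Growth factor = (1 + 0.07/365)^9490 ≈ 6.170781565.
A ≈ 1,000 × 6.170781565 ≈ 6,170.7816.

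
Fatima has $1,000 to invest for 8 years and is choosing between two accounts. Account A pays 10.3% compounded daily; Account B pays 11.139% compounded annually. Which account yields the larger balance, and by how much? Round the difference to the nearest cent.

Account B, by $48.39

A: (1 + 0.103/365)^2920 ≈ 2.279335057, so 1,000 × 2.279335057 ≈ 2,279.3351.
B: (1 + 0.11139)^8 ≈ 2.327726112, so 1,000 × 2.327726112 ≈ 2,327.7261.
Difference ≈ 48.3911 in favor of B.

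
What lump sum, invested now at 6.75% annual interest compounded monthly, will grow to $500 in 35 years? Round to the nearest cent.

$47.41

Growth factor = (1 + 0.005625)^420 ≈ 10.5474095.
P = 500/10.5474095 ≈ 47.4050.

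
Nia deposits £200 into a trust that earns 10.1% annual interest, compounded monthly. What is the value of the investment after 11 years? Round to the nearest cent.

Growth factor = (1 + 0.101/12)^132 ≈ 3.02330502.
A ≈ 200 × 3.02330502 ≈ 604.6610.

£604.66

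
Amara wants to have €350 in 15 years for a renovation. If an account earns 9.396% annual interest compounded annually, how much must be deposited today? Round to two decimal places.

€91.00

Annual rate = 9.396% = 0.09396; 15 periods.
P = 350/(1 + 0.09396)^15 ≈ 350/3.84610945 ≈ 91.0011.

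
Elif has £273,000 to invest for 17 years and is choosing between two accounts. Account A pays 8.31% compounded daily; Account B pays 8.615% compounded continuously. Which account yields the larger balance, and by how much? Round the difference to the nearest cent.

Account B, by £59,849.02

Account A growth factor: (1 + 0.0831/365)^6205 ≈ 4.106369105886; balance ≈ 1,121,038.7659.
Account B growth factor: e^(0.08615·17) = e^1.46455 ≈ 4.325596283941; balance ≈ 1,180,887.7855.
Account B is larger by 59,849.0196.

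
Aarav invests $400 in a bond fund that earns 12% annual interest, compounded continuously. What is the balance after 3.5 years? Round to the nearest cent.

$608.78

A = P·e^(rt) = 400·e^(0.12·3.5) = 400·e^0.42.
e^0.42 ≈ 1.52196156, so A ≈ 608.7846.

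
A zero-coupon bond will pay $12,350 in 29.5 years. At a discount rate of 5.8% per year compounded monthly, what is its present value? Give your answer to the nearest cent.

$2,240.68

Growth factor = (1 + 0.058/12)^354 ≈ 5.5117289548.
P = 12,350/5.5117289548 ≈ 2,240.6762.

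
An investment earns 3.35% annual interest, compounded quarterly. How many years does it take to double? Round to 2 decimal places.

(1 + 0.008375)^(4t) = 2.
4t = ln 2 / ln(1 + 0.008375) ≈ 0.69315/0.00834012 ≈ 83.1099.
t ≈ 20.7775.

20.78 years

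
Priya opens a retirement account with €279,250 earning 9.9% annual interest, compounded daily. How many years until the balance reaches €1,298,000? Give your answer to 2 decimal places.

(1 + 0.000271233)^(365t) = 1,298,000/279,250 = 4.6482.
365t·ln(1 + 0.000271233) = ln(4.6482); 365t = 1.5365/0.000271196 ≈ 5665.5404.
t ≈ 15.5220 years.

15.52 years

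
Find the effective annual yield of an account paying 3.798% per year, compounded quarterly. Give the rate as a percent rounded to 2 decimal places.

One year is 4 periods at 0.009495 each: (1 + 0.009495)^4 ≈ 1.038524.
EAR = 1.038524 − 1 ≈ 3.85244%.

3.85%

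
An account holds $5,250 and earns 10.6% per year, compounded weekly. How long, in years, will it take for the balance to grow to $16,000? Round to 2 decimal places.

We need (1 + 0.00203846)^(52t) = 3.0476, so 52t = ln 3.0476 / ln 1.002038 ≈ 547.2245.
t ≈ 547.2245/52 = 10.5235 years.

10.52 years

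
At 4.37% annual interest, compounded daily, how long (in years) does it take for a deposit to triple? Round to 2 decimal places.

25.14 years

(1 + 0.000119726)^(365t) = 3.
365t = ln 3 / ln(1 + 0.000119726) ≈ 1.0986/0.000119719 ≈ 9176.6016.
t ≈ 25.1414.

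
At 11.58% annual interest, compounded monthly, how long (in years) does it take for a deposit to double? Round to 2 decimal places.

(1 + 0.00965)^(12t) = 2.
12t = ln 2 / ln(1 + 0.00965) ≈ 0.69315/0.00960374 ≈ 72.1747.
t ≈ 6.0146.

6.01 years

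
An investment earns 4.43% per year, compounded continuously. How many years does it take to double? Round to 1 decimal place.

e^(0.0443t) = 2, so 0.0443t = ln 2 ≈ 0.69315.
t ≈ 0.69315/0.0443 ≈ 15.6467.

15.6 years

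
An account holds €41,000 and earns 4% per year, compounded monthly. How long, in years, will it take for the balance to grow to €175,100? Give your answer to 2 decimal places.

36.36 years

We need (1 + 0.00333333)^(12t) = 4.2707, so 12t = ln 4.2707 / ln 1.003333 ≈ 436.2610.
t ≈ 436.2610/12 = 36.3551 years.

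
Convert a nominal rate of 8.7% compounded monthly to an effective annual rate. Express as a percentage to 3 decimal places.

One year is 12 periods at 0.00725 each: (1 + 0.00725)^12 ≈ 1.090554.
EAR = 1.090554 − 1 ≈ 9.05543%.

9.055%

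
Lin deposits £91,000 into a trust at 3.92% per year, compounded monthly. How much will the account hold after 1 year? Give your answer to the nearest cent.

£94,631.99

Growth factor = (1 + 0.0392/12)^12 ≈ 1.039912019.
A ≈ 91,000 × 1.039912019 ≈ 94,631.9937.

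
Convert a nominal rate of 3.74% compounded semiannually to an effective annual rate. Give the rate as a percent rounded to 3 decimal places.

EAR = (1 + 3.74%/2)^2 − 1 = (1 + 0.0187)^2 − 1.
(1 + 0.0187)^2 ≈ 1.03775, so EAR ≈ 3.77497%.

3.775%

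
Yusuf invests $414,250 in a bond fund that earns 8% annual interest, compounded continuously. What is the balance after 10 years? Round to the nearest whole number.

$921,930

A = P·e^(rt) = 414,250·e^(0.08·10) = 414,250·e^0.8.
e^0.8 ≈ 2.22554092849, so A ≈ 921,930.3296.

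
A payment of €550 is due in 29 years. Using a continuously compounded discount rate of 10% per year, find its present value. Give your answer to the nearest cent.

P = A·e^(−rt) = 550·e^(−2.9).
e^(−2.9) ≈ 0.0550232201, so P ≈ 30.2628.

€30.26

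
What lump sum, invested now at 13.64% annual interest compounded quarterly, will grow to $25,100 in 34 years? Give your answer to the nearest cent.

Growth factor = (1 + 0.0341)^136 ≈ 95.610411057.
P = 25,100/95.610411057 ≈ 262.5237.

$262.52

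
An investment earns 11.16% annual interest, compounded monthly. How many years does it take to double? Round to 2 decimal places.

6.24 years

(1 + 0.0093)^(12t) = 2.
12t = ln 2 / ln(1 + 0.0093) ≈ 0.69315/0.00925702 ≈ 74.8780.
t ≈ 6.2398.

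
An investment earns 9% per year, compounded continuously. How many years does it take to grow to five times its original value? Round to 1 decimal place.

17.9 years

e^(0.09t) = 5, so 0.09t = ln 5 ≈ 1.6094.
t ≈ 1.6094/0.09 ≈ 17.8826.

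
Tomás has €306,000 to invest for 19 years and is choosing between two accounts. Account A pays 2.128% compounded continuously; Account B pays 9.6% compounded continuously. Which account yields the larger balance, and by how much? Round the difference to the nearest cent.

Account A growth factor: e^(0.02128·19) = e^0.40432 ≈ 1.49828332092; balance ≈ 458,474.6962.
Account B growth factor: e^(0.096·19) = e^1.824 ≈ 6.19659532445; balance ≈ 1,896,158.1693.
Account B is larger by 1,437,683.4731.

Account B, by €1,437,683.47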